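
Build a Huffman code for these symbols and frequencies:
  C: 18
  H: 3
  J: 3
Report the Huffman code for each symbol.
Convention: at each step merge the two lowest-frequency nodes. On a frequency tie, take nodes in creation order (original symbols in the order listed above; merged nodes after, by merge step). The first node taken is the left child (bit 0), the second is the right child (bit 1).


Huffman tree construction:
Step 1: Merge H(3) + J(3) = 6
Step 2: Merge (H+J)(6) + C(18) = 24
Read each symbol's code off the tree from the root (left child = 0, right child = 1).

Codes:
  C: 1 (length 1)
  H: 00 (length 2)
  J: 01 (length 2)
Average code length: 30/24 = 1.2500 bits/symbol


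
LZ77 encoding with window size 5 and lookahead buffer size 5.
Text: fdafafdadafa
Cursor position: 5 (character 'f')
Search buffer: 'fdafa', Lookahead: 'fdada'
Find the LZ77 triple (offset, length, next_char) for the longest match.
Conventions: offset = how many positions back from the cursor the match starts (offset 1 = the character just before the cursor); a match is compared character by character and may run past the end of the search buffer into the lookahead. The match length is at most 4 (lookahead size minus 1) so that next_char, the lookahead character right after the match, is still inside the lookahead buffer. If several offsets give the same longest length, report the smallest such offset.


Try each offset into the search buffer:
  offset=1 (pos 4, char 'a'): match length 0
  offset=2 (pos 3, char 'f'): match length 1
  offset=3 (pos 2, char 'a'): match length 0
  offset=4 (pos 1, char 'd'): match length 0
  offset=5 (pos 0, char 'f'): match length 3
Longest match has length 3 at offset 5.
next_char = character at position 5 + 3 = 8 -> 'd'

Best match: offset=5, length=3 (matching 'fda' starting at position 0)
LZ77 triple: (5, 3, 'd')


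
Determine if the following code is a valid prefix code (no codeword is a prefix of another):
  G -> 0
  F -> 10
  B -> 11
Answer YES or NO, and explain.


Checking each pair (does one codeword prefix another?):
  G='0' vs F='10': no prefix
  G='0' vs B='11': no prefix
  F='10' vs G='0': no prefix
  F='10' vs B='11': no prefix
  B='11' vs G='0': no prefix
  B='11' vs F='10': no prefix
No violation found over all pairs.

YES -- this is a valid prefix code. No codeword is a prefix of any other codeword.


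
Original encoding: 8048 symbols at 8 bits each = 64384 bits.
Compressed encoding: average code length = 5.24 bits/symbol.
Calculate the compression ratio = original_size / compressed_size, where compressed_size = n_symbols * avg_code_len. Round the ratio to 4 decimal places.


original_size = n_symbols * orig_bits = 8048 * 8 = 64384 bits
compressed_size = n_symbols * avg_code_len = 8048 * 5.24 = 42171.52 bits
ratio = original_size / compressed_size = 64384 / 42171.52 = 1.5267

Compression ratio = 1.5267


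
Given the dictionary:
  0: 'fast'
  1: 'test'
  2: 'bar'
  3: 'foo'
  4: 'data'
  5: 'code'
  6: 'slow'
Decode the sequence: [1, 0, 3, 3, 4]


Look up each index in the dictionary:
  1 -> 'test'
  0 -> 'fast'
  3 -> 'foo'
  3 -> 'foo'
  4 -> 'data'

Decoded: "test fast foo foo data"


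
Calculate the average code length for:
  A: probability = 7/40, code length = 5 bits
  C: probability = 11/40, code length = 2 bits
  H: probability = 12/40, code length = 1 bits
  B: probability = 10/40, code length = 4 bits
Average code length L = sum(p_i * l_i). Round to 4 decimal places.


Weighted contributions p_i * l_i:
  A: (7/40) * 5 = 35/40
  C: (11/40) * 2 = 22/40
  H: (12/40) * 1 = 12/40
  B: (10/40) * 4 = 40/40
Sum = (35 + 22 + 12 + 40)/40 = 109/40

L = 109/40 = 2.7250 bits/symbol


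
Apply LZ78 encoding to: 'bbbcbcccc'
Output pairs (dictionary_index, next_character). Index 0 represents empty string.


LZ78 encoding steps:
Dictionary: {0: ''}
Step 1: w='' (idx 0), next='b' -> output (0, 'b'), add 'b' as idx 1
Step 2: w='b' (idx 1), next='b' -> output (1, 'b'), add 'bb' as idx 2
Step 3: w='' (idx 0), next='c' -> output (0, 'c'), add 'c' as idx 3
Step 4: w='b' (idx 1), next='c' -> output (1, 'c'), add 'bc' as idx 4
Step 5: w='c' (idx 3), next='c' -> output (3, 'c'), add 'cc' as idx 5
Step 6: w='c' (idx 3), end of input -> output (3, '')


Encoded: [(0, 'b'), (1, 'b'), (0, 'c'), (1, 'c'), (3, 'c'), (3, '')]


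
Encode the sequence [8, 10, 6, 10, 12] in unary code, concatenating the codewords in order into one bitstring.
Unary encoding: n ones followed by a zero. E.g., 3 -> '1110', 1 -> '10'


Encode each number as n ones followed by a terminating 0:
  8 -> 111111110 (9 bits)
  10 -> 11111111110 (11 bits)
  6 -> 1111110 (7 bits)
  10 -> 11111111110 (11 bits)
  12 -> 1111111111110 (13 bits)
Total length = 9 + 11 + 7 + 11 + 13 = 51 bits.

Unary([8, 10, 6, 10, 12]) = 111111110111111111101111110111111111101111111111110 (51 bits)


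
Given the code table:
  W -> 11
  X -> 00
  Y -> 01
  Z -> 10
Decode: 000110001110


Decoding:
00 -> X
01 -> Y
10 -> Z
00 -> X
11 -> W
10 -> Z


Result: XYZXWZ


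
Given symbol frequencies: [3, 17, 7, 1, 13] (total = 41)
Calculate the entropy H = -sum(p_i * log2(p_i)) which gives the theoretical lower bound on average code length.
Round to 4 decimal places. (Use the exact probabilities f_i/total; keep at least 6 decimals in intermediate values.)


Per-symbol terms -p_i * log2(p_i) with p_i = f_i/41:
  p = 3/41 = 0.073171: log2(p) = -3.772590, -p*log2(p) = 0.276043
  p = 17/41 = 0.414634: log2(p) = -1.270089, -p*log2(p) = 0.526622
  p = 7/41 = 0.170732: log2(p) = -2.550197, -p*log2(p) = 0.435400
  p = 1/41 = 0.024390: log2(p) = -5.357552, -p*log2(p) = 0.130672
  p = 13/41 = 0.317073: log2(p) = -1.657112, -p*log2(p) = 0.525426
H = 0.276043 + 0.526622 + 0.435400 + 0.130672 + 0.525426 = 1.894163

H = 1.8942 bits/symbol


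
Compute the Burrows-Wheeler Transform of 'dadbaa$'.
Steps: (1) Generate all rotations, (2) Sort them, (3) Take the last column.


Rotations (sorted):
  0: $dadbaa -> last char: a
  1: a$dadba -> last char: a
  2: aa$dadb -> last char: b
  3: adbaa$d -> last char: d
  4: baa$dad -> last char: d
  5: dadbaa$ -> last char: $
  6: dbaa$da -> last char: a


BWT = aabdd$a


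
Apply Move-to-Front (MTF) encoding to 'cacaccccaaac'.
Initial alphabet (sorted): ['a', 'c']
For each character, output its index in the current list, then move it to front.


MTF encoding:
'c': index 1 in ['a', 'c'] -> ['c', 'a']
'a': index 1 in ['c', 'a'] -> ['a', 'c']
'c': index 1 in ['a', 'c'] -> ['c', 'a']
'a': index 1 in ['c', 'a'] -> ['a', 'c']
'c': index 1 in ['a', 'c'] -> ['c', 'a']
'c': index 0 in ['c', 'a'] -> ['c', 'a']
'c': index 0 in ['c', 'a'] -> ['c', 'a']
'c': index 0 in ['c', 'a'] -> ['c', 'a']
'a': index 1 in ['c', 'a'] -> ['a', 'c']
'a': index 0 in ['a', 'c'] -> ['a', 'c']
'a': index 0 in ['a', 'c'] -> ['a', 'c']
'c': index 1 in ['a', 'c'] -> ['c', 'a']


Output: [1, 1, 1, 1, 1, 0, 0, 0, 1, 0, 0, 1]


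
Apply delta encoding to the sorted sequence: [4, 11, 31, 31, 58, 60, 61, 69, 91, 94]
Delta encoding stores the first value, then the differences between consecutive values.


First value: 4
Deltas:
  11 - 4 = 7
  31 - 11 = 20
  31 - 31 = 0
  58 - 31 = 27
  60 - 58 = 2
  61 - 60 = 1
  69 - 61 = 8
  91 - 69 = 22
  94 - 91 = 3


Delta encoded: [4, 7, 20, 0, 27, 2, 1, 8, 22, 3]


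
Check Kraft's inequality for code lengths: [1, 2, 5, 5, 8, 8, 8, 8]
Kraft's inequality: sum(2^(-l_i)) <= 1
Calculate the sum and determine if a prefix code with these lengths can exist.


Sum = 2^(-1) + 2^(-2) + 2^(-5) + 2^(-5) + 2^(-8) + 2^(-8) + 2^(-8) + 2^(-8)
    = 0.5 + 0.25 + 0.03125 + 0.03125 + 0.00390625 + 0.00390625 + 0.00390625 + 0.00390625
    = 212/256 = 0.828125
Since 0.828125 <= 1, Kraft's inequality IS satisfied.
A prefix code with these lengths CAN exist.

Kraft sum = 0.828125. Satisfied.


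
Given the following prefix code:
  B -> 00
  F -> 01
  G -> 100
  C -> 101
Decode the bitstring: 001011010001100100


Decoding step by step:
Bits 00 -> B
Bits 101 -> C
Bits 101 -> C
Bits 00 -> B
Bits 01 -> F
Bits 100 -> G
Bits 100 -> G


Decoded message: BCCBFGG


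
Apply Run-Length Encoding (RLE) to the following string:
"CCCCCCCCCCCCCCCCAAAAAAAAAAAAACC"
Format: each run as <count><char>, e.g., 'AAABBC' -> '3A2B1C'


Scanning runs left to right:
  i=0: run of 'C' x 16 -> '16C'
  i=16: run of 'A' x 13 -> '13A'
  i=29: run of 'C' x 2 -> '2C'

RLE = 16C13A2C


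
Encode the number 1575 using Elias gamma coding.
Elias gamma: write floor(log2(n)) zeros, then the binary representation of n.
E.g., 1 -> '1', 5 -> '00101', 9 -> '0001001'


num_bits = floor(log2(1575)) + 1 = 11
leading_zeros = num_bits - 1 = 10
binary(1575) = 11000100111

Elias gamma(1575) = '0000000000' + '11000100111' = 000000000011000100111 (21 bits)


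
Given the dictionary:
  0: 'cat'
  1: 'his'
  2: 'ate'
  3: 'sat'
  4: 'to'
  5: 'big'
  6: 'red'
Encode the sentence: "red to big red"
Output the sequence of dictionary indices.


Look up each word in the dictionary:
  'red' -> 6
  'to' -> 4
  'big' -> 5
  'red' -> 6

Encoded: [6, 4, 5, 6]


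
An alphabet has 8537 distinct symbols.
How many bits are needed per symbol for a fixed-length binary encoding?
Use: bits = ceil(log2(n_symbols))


log2(8537) = 13.0595
Bracket: 2^13 = 8192 < 8537 <= 2^14 = 16384
So ceil(log2(8537)) = 14

bits = ceil(log2(8537)) = ceil(13.0595) = 14 bits


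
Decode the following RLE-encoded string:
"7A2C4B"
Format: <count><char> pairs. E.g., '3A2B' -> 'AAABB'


Expanding each <count><char> pair:
  7A -> 'AAAAAAA'
  2C -> 'CC'
  4B -> 'BBBB'

Decoded = AAAAAAACCBBBB


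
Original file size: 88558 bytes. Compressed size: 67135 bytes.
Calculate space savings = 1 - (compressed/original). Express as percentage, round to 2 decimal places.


ratio = compressed/original = 67135/88558 = 0.758091
savings = 1 - ratio = 1 - 0.758091 = 0.241909
as a percentage: 0.241909 * 100 = 24.19%

Space savings = 1 - 67135/88558 = 24.19%


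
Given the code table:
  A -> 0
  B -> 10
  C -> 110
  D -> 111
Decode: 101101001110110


Decoding:
10 -> B
110 -> C
10 -> B
0 -> A
111 -> D
0 -> A
110 -> C


Result: BCBADAC


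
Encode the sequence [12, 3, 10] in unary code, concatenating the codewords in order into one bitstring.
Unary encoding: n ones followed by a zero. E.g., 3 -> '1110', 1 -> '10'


Encode each number as n ones followed by a terminating 0:
  12 -> 1111111111110 (13 bits)
  3 -> 1110 (4 bits)
  10 -> 11111111110 (11 bits)
Total length = 13 + 4 + 11 = 28 bits.

Unary([12, 3, 10]) = 1111111111110111011111111110 (28 bits)


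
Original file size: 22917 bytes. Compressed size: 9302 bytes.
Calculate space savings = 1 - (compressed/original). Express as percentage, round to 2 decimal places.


ratio = compressed/original = 9302/22917 = 0.4059
savings = 1 - ratio = 1 - 0.4059 = 0.5941
as a percentage: 0.5941 * 100 = 59.41%

Space savings = 1 - 9302/22917 = 59.41%


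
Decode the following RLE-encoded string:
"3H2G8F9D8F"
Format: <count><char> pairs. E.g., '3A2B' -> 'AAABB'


Expanding each <count><char> pair:
  3H -> 'HHH'
  2G -> 'GG'
  8F -> 'FFFFFFFF'
  9D -> 'DDDDDDDDD'
  8F -> 'FFFFFFFF'

Decoded = HHHGGFFFFFFFFDDDDDDDDDFFFFFFFF


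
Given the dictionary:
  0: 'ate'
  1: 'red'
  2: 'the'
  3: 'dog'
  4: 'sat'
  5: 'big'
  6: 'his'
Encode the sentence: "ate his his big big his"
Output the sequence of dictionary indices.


Look up each word in the dictionary:
  'ate' -> 0
  'his' -> 6
  'his' -> 6
  'big' -> 5
  'big' -> 5
  'his' -> 6

Encoded: [0, 6, 6, 5, 5, 6]


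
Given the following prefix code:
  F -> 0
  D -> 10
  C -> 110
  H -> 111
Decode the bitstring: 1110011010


Decoding step by step:
Bits 111 -> H
Bits 0 -> F
Bits 0 -> F
Bits 110 -> C
Bits 10 -> D


Decoded message: HFFCD


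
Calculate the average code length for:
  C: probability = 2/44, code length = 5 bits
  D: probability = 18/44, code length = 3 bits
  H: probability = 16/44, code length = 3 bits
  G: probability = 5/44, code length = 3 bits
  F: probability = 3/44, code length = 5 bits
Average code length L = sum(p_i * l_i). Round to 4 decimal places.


Weighted contributions p_i * l_i:
  C: (2/44) * 5 = 10/44
  D: (18/44) * 3 = 54/44
  H: (16/44) * 3 = 48/44
  G: (5/44) * 3 = 15/44
  F: (3/44) * 5 = 15/44
Sum = (10 + 54 + 48 + 15 + 15)/44 = 142/44

L = 142/44 = 3.2273 bits/symbol


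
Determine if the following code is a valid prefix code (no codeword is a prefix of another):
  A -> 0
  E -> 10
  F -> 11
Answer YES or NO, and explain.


Checking each pair (does one codeword prefix another?):
  A='0' vs E='10': no prefix
  A='0' vs F='11': no prefix
  E='10' vs A='0': no prefix
  E='10' vs F='11': no prefix
  F='11' vs A='0': no prefix
  F='11' vs E='10': no prefix
No violation found over all pairs.

YES -- this is a valid prefix code. No codeword is a prefix of any other codeword.


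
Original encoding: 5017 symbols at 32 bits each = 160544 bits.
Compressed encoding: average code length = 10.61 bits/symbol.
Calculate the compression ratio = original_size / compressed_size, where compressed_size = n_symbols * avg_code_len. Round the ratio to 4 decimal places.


original_size = n_symbols * orig_bits = 5017 * 32 = 160544 bits
compressed_size = n_symbols * avg_code_len = 5017 * 10.61 = 53230.37 bits
ratio = original_size / compressed_size = 160544 / 53230.37 = 3.016

Compression ratio = 3.016


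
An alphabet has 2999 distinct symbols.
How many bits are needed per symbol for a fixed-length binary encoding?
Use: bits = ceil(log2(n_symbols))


log2(2999) = 11.5503
Bracket: 2^11 = 2048 < 2999 <= 2^12 = 4096
So ceil(log2(2999)) = 12

bits = ceil(log2(2999)) = ceil(11.5503) = 12 bits


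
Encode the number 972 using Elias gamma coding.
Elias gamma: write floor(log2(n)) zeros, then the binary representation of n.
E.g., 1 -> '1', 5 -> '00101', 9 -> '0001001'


num_bits = floor(log2(972)) + 1 = 10
leading_zeros = num_bits - 1 = 9
binary(972) = 1111001100

Elias gamma(972) = '000000000' + '1111001100' = 0000000001111001100 (19 bits)


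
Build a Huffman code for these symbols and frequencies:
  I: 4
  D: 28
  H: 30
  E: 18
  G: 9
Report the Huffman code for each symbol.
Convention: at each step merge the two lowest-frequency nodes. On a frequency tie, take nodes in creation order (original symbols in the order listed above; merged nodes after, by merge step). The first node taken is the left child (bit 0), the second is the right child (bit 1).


Huffman tree construction:
Step 1: Merge I(4) + G(9) = 13
Step 2: Merge (I+G)(13) + E(18) = 31
Step 3: Merge D(28) + H(30) = 58
Step 4: Merge ((I+G)+E)(31) + (D+H)(58) = 89
Read each symbol's code off the tree from the root (left child = 0, right child = 1).

Codes:
  I: 000 (length 3)
  D: 10 (length 2)
  H: 11 (length 2)
  E: 01 (length 2)
  G: 001 (length 3)
Average code length: 191/89 = 2.1461 bits/symbol


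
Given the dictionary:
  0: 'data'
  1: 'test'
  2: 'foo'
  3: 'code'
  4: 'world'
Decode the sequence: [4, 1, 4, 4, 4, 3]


Look up each index in the dictionary:
  4 -> 'world'
  1 -> 'test'
  4 -> 'world'
  4 -> 'world'
  4 -> 'world'
  3 -> 'code'

Decoded: "world test world world world code"


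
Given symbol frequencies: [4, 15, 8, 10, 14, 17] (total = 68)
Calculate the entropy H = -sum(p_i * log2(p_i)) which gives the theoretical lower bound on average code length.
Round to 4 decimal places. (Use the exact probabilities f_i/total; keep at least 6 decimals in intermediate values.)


Per-symbol terms -p_i * log2(p_i) with p_i = f_i/68:
  p = 4/68 = 0.058824: log2(p) = -4.087463, -p*log2(p) = 0.240439
  p = 15/68 = 0.220588: log2(p) = -2.180572, -p*log2(p) = 0.481009
  p = 8/68 = 0.117647: log2(p) = -3.087463, -p*log2(p) = 0.363231
  p = 10/68 = 0.147059: log2(p) = -2.765535, -p*log2(p) = 0.406696
  p = 14/68 = 0.205882: log2(p) = -2.280108, -p*log2(p) = 0.469434
  p = 17/68 = 0.250000: log2(p) = -2.000000, -p*log2(p) = 0.500000
H = 0.240439 + 0.481009 + 0.363231 + 0.406696 + 0.469434 + 0.500000 = 2.460809

H = 2.4608 bits/symbol


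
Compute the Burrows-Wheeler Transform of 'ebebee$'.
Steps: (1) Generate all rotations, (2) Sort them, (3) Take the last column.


Rotations (sorted):
  0: $ebebee -> last char: e
  1: bebee$e -> last char: e
  2: bee$ebe -> last char: e
  3: e$ebebe -> last char: e
  4: ebebee$ -> last char: $
  5: ebee$eb -> last char: b
  6: ee$ebeb -> last char: b


BWT = eeee$bb


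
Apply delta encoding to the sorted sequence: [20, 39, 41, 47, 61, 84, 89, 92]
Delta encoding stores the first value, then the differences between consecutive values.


First value: 20
Deltas:
  39 - 20 = 19
  41 - 39 = 2
  47 - 41 = 6
  61 - 47 = 14
  84 - 61 = 23
  89 - 84 = 5
  92 - 89 = 3


Delta encoded: [20, 19, 2, 6, 14, 23, 5, 3]


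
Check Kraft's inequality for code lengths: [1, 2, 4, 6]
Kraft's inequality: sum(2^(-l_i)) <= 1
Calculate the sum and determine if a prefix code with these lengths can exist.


Sum = 2^(-1) + 2^(-2) + 2^(-4) + 2^(-6)
    = 0.5 + 0.25 + 0.0625 + 0.015625
    = 53/64 = 0.828125
Since 0.828125 <= 1, Kraft's inequality IS satisfied.
A prefix code with these lengths CAN exist.

Kraft sum = 0.828125. Satisfied.


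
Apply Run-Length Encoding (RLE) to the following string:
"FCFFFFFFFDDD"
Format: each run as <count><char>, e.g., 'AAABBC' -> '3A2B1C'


Scanning runs left to right:
  i=0: run of 'F' x 1 -> '1F'
  i=1: run of 'C' x 1 -> '1C'
  i=2: run of 'F' x 7 -> '7F'
  i=9: run of 'D' x 3 -> '3D'

RLE = 1F1C7F3D


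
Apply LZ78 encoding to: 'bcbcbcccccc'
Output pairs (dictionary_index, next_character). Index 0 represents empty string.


LZ78 encoding steps:
Dictionary: {0: ''}
Step 1: w='' (idx 0), next='b' -> output (0, 'b'), add 'b' as idx 1
Step 2: w='' (idx 0), next='c' -> output (0, 'c'), add 'c' as idx 2
Step 3: w='b' (idx 1), next='c' -> output (1, 'c'), add 'bc' as idx 3
Step 4: w='bc' (idx 3), next='c' -> output (3, 'c'), add 'bcc' as idx 4
Step 5: w='c' (idx 2), next='c' -> output (2, 'c'), add 'cc' as idx 5
Step 6: w='cc' (idx 5), end of input -> output (5, '')


Encoded: [(0, 'b'), (0, 'c'), (1, 'c'), (3, 'c'), (2, 'c'), (5, '')]


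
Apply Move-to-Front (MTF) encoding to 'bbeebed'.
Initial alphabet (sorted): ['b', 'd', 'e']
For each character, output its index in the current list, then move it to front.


MTF encoding:
'b': index 0 in ['b', 'd', 'e'] -> ['b', 'd', 'e']
'b': index 0 in ['b', 'd', 'e'] -> ['b', 'd', 'e']
'e': index 2 in ['b', 'd', 'e'] -> ['e', 'b', 'd']
'e': index 0 in ['e', 'b', 'd'] -> ['e', 'b', 'd']
'b': index 1 in ['e', 'b', 'd'] -> ['b', 'e', 'd']
'e': index 1 in ['b', 'e', 'd'] -> ['e', 'b', 'd']
'd': index 2 in ['e', 'b', 'd'] -> ['d', 'e', 'b']


Output: [0, 0, 2, 0, 1, 1, 2]


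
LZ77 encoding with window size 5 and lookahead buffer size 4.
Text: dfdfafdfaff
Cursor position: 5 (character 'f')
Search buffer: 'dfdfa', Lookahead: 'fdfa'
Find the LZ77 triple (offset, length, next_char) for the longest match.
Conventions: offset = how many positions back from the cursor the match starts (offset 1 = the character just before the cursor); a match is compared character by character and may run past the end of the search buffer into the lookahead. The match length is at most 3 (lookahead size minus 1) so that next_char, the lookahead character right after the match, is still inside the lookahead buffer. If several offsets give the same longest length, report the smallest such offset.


Try each offset into the search buffer:
  offset=1 (pos 4, char 'a'): match length 0
  offset=2 (pos 3, char 'f'): match length 1
  offset=3 (pos 2, char 'd'): match length 0
  offset=4 (pos 1, char 'f'): match length 3
  offset=5 (pos 0, char 'd'): match length 0
Longest match has length 3 at offset 4.
next_char = character at position 5 + 3 = 8 -> 'a'

Best match: offset=4, length=3 (matching 'fdf' starting at position 1)
LZ77 triple: (4, 3, 'a')


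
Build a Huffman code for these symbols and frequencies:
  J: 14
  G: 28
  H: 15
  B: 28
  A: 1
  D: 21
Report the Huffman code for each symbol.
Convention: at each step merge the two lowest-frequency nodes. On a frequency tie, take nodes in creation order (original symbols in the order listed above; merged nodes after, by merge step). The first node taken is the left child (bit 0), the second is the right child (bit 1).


Huffman tree construction:
Step 1: Merge A(1) + J(14) = 15
Step 2: Merge H(15) + (A+J)(15) = 30
Step 3: Merge D(21) + G(28) = 49
Step 4: Merge B(28) + (H+(A+J))(30) = 58
Step 5: Merge (D+G)(49) + (B+(H+(A+J)))(58) = 107
Read each symbol's code off the tree from the root (left child = 0, right child = 1).

Codes:
  J: 1111 (length 4)
  G: 01 (length 2)
  H: 110 (length 3)
  B: 10 (length 2)
  A: 1110 (length 4)
  D: 00 (length 2)
Average code length: 259/107 = 2.4206 bits/symbol


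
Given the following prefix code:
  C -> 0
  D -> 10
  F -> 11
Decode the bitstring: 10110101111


Decoding step by step:
Bits 10 -> D
Bits 11 -> F
Bits 0 -> C
Bits 10 -> D
Bits 11 -> F
Bits 11 -> F


Decoded message: DFCDFF


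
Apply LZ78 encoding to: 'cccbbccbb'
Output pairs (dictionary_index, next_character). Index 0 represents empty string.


LZ78 encoding steps:
Dictionary: {0: ''}
Step 1: w='' (idx 0), next='c' -> output (0, 'c'), add 'c' as idx 1
Step 2: w='c' (idx 1), next='c' -> output (1, 'c'), add 'cc' as idx 2
Step 3: w='' (idx 0), next='b' -> output (0, 'b'), add 'b' as idx 3
Step 4: w='b' (idx 3), next='c' -> output (3, 'c'), add 'bc' as idx 4
Step 5: w='c' (idx 1), next='b' -> output (1, 'b'), add 'cb' as idx 5
Step 6: w='b' (idx 3), end of input -> output (3, '')


Encoded: [(0, 'c'), (1, 'c'), (0, 'b'), (3, 'c'), (1, 'b'), (3, '')]


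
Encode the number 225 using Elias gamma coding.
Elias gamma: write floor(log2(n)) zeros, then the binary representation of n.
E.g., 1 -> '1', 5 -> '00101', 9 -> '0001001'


num_bits = floor(log2(225)) + 1 = 8
leading_zeros = num_bits - 1 = 7
binary(225) = 11100001

Elias gamma(225) = '0000000' + '11100001' = 000000011100001 (15 bits)


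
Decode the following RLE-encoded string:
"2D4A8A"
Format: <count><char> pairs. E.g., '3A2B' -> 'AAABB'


Expanding each <count><char> pair:
  2D -> 'DD'
  4A -> 'AAAA'
  8A -> 'AAAAAAAA'

Decoded = DDAAAAAAAAAAAA


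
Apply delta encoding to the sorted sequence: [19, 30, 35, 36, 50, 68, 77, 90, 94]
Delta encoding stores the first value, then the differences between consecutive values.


First value: 19
Deltas:
  30 - 19 = 11
  35 - 30 = 5
  36 - 35 = 1
  50 - 36 = 14
  68 - 50 = 18
  77 - 68 = 9
  90 - 77 = 13
  94 - 90 = 4


Delta encoded: [19, 11, 5, 1, 14, 18, 9, 13, 4]


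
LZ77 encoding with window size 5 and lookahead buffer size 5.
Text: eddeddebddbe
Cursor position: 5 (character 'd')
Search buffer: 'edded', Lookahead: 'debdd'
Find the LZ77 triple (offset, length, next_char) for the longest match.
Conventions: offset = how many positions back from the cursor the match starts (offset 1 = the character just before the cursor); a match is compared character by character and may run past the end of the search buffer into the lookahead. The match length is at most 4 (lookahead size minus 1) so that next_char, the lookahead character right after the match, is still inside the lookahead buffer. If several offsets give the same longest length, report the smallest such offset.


Try each offset into the search buffer:
  offset=1 (pos 4, char 'd'): match length 1
  offset=2 (pos 3, char 'e'): match length 0
  offset=3 (pos 2, char 'd'): match length 2
  offset=4 (pos 1, char 'd'): match length 1
  offset=5 (pos 0, char 'e'): match length 0
Longest match has length 2 at offset 3.
next_char = character at position 5 + 2 = 7 -> 'b'

Best match: offset=3, length=2 (matching 'de' starting at position 2)
LZ77 triple: (3, 2, 'b')


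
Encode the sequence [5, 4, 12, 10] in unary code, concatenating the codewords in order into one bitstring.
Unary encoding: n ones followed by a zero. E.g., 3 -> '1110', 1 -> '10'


Encode each number as n ones followed by a terminating 0:
  5 -> 111110 (6 bits)
  4 -> 11110 (5 bits)
  12 -> 1111111111110 (13 bits)
  10 -> 11111111110 (11 bits)
Total length = 6 + 5 + 13 + 11 = 35 bits.

Unary([5, 4, 12, 10]) = 11111011110111111111111011111111110 (35 bits)


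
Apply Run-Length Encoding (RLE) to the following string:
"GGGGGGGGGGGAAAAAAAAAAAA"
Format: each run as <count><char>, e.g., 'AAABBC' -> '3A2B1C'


Scanning runs left to right:
  i=0: run of 'G' x 11 -> '11G'
  i=11: run of 'A' x 12 -> '12A'

RLE = 11G12A


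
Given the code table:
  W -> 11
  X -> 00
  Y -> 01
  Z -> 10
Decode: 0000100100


Decoding:
00 -> X
00 -> X
10 -> Z
01 -> Y
00 -> X


Result: XXZYX


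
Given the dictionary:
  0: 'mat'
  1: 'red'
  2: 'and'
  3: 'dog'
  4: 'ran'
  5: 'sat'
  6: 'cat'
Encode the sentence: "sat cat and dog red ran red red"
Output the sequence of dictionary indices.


Look up each word in the dictionary:
  'sat' -> 5
  'cat' -> 6
  'and' -> 2
  'dog' -> 3
  'red' -> 1
  'ran' -> 4
  'red' -> 1
  'red' -> 1

Encoded: [5, 6, 2, 3, 1, 4, 1, 1]


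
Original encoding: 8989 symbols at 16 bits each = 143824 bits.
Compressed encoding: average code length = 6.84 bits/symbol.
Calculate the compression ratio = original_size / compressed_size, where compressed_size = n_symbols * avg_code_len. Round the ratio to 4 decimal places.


original_size = n_symbols * orig_bits = 8989 * 16 = 143824 bits
compressed_size = n_symbols * avg_code_len = 8989 * 6.84 = 61484.76 bits
ratio = original_size / compressed_size = 143824 / 61484.76 = 2.3392

Compression ratio = 2.3392


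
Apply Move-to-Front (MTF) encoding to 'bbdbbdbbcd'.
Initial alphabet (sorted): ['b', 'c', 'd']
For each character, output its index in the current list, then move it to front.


MTF encoding:
'b': index 0 in ['b', 'c', 'd'] -> ['b', 'c', 'd']
'b': index 0 in ['b', 'c', 'd'] -> ['b', 'c', 'd']
'd': index 2 in ['b', 'c', 'd'] -> ['d', 'b', 'c']
'b': index 1 in ['d', 'b', 'c'] -> ['b', 'd', 'c']
'b': index 0 in ['b', 'd', 'c'] -> ['b', 'd', 'c']
'd': index 1 in ['b', 'd', 'c'] -> ['d', 'b', 'c']
'b': index 1 in ['d', 'b', 'c'] -> ['b', 'd', 'c']
'b': index 0 in ['b', 'd', 'c'] -> ['b', 'd', 'c']
'c': index 2 in ['b', 'd', 'c'] -> ['c', 'b', 'd']
'd': index 2 in ['c', 'b', 'd'] -> ['d', 'c', 'b']


Output: [0, 0, 2, 1, 0, 1, 1, 0, 2, 2]


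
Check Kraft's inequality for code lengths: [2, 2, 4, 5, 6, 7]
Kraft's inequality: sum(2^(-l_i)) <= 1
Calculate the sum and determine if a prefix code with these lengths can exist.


Sum = 2^(-2) + 2^(-2) + 2^(-4) + 2^(-5) + 2^(-6) + 2^(-7)
    = 0.25 + 0.25 + 0.0625 + 0.03125 + 0.015625 + 0.0078125
    = 79/128 = 0.6171875
Since 0.6171875 <= 1, Kraft's inequality IS satisfied.
A prefix code with these lengths CAN exist.

Kraft sum = 0.6171875. Satisfied.


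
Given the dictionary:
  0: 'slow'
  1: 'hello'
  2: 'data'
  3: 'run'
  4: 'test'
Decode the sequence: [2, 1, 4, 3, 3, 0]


Look up each index in the dictionary:
  2 -> 'data'
  1 -> 'hello'
  4 -> 'test'
  3 -> 'run'
  3 -> 'run'
  0 -> 'slow'

Decoded: "data hello test run run slow"


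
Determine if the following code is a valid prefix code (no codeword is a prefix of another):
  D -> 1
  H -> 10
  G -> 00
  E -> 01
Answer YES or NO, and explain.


Checking each pair (does one codeword prefix another?):
  D='1' vs H='10': prefix -- VIOLATION

NO -- this is NOT a valid prefix code. D (1) is a prefix of H (10).


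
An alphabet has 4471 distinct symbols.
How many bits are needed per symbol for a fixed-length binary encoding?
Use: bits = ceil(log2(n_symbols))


log2(4471) = 12.1264
Bracket: 2^12 = 4096 < 4471 <= 2^13 = 8192
So ceil(log2(4471)) = 13

bits = ceil(log2(4471)) = ceil(12.1264) = 13 bits


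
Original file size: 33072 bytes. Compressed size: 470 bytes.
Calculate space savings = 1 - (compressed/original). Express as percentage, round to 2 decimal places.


ratio = compressed/original = 470/33072 = 0.014211
savings = 1 - ratio = 1 - 0.014211 = 0.985789
as a percentage: 0.985789 * 100 = 98.58%

Space savings = 1 - 470/33072 = 98.58%


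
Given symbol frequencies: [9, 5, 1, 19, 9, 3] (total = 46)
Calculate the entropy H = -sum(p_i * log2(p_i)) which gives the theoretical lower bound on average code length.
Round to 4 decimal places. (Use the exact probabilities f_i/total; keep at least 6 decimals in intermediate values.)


Per-symbol terms -p_i * log2(p_i) with p_i = f_i/46:
  p = 9/46 = 0.195652: log2(p) = -2.353637, -p*log2(p) = 0.460494
  p = 5/46 = 0.108696: log2(p) = -3.201634, -p*log2(p) = 0.348004
  p = 1/46 = 0.021739: log2(p) = -5.523562, -p*log2(p) = 0.120077
  p = 19/46 = 0.413043: log2(p) = -1.275634, -p*log2(p) = 0.526892
  p = 9/46 = 0.195652: log2(p) = -2.353637, -p*log2(p) = 0.460494
  p = 3/46 = 0.065217: log2(p) = -3.938599, -p*log2(p) = 0.256865
H = 0.460494 + 0.348004 + 0.120077 + 0.526892 + 0.460494 + 0.256865 = 2.172826

H = 2.1728 bits/symbol


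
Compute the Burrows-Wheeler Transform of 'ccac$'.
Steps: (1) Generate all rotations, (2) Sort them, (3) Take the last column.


Rotations (sorted):
  0: $ccac -> last char: c
  1: ac$cc -> last char: c
  2: c$cca -> last char: a
  3: cac$c -> last char: c
  4: ccac$ -> last char: $


BWT = ccac$


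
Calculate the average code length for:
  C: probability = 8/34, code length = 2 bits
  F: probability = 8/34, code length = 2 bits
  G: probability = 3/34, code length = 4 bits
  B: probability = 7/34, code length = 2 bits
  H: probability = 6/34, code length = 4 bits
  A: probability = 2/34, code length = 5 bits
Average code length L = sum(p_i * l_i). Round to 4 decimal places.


Weighted contributions p_i * l_i:
  C: (8/34) * 2 = 16/34
  F: (8/34) * 2 = 16/34
  G: (3/34) * 4 = 12/34
  B: (7/34) * 2 = 14/34
  H: (6/34) * 4 = 24/34
  A: (2/34) * 5 = 10/34
Sum = (16 + 16 + 12 + 14 + 24 + 10)/34 = 92/34

L = 92/34 = 2.7059 bits/symbol


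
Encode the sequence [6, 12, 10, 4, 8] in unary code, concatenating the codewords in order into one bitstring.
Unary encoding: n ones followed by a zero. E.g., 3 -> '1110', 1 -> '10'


Encode each number as n ones followed by a terminating 0:
  6 -> 1111110 (7 bits)
  12 -> 1111111111110 (13 bits)
  10 -> 11111111110 (11 bits)
  4 -> 11110 (5 bits)
  8 -> 111111110 (9 bits)
Total length = 7 + 13 + 11 + 5 + 9 = 45 bits.

Unary([6, 12, 10, 4, 8]) = 111111011111111111101111111111011110111111110 (45 bits)


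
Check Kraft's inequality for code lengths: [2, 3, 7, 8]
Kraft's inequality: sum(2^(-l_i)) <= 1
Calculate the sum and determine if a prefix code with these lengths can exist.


Sum = 2^(-2) + 2^(-3) + 2^(-7) + 2^(-8)
    = 0.25 + 0.125 + 0.0078125 + 0.00390625
    = 99/256 = 0.38671875
Since 0.38671875 <= 1, Kraft's inequality IS satisfied.
A prefix code with these lengths CAN exist.

Kraft sum = 0.38671875. Satisfied.


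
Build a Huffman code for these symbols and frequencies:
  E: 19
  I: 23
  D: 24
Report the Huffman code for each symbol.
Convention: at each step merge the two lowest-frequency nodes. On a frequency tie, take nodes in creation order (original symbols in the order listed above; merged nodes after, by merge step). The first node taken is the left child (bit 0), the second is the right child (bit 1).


Huffman tree construction:
Step 1: Merge E(19) + I(23) = 42
Step 2: Merge D(24) + (E+I)(42) = 66
Read each symbol's code off the tree from the root (left child = 0, right child = 1).

Codes:
  E: 10 (length 2)
  I: 11 (length 2)
  D: 0 (length 1)
Average code length: 108/66 = 1.6364 bits/symbol


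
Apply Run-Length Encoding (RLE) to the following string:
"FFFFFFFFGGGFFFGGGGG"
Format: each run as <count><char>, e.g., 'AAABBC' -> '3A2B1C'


Scanning runs left to right:
  i=0: run of 'F' x 8 -> '8F'
  i=8: run of 'G' x 3 -> '3G'
  i=11: run of 'F' x 3 -> '3F'
  i=14: run of 'G' x 5 -> '5G'

RLE = 8F3G3F5G


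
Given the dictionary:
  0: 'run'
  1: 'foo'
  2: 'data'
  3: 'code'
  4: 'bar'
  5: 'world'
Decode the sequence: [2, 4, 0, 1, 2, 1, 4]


Look up each index in the dictionary:
  2 -> 'data'
  4 -> 'bar'
  0 -> 'run'
  1 -> 'foo'
  2 -> 'data'
  1 -> 'foo'
  4 -> 'bar'

Decoded: "data bar run foo data foo bar"


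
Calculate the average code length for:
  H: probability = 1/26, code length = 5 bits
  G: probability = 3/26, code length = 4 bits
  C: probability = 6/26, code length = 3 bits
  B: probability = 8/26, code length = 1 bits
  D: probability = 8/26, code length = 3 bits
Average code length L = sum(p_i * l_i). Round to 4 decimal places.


Weighted contributions p_i * l_i:
  H: (1/26) * 5 = 5/26
  G: (3/26) * 4 = 12/26
  C: (6/26) * 3 = 18/26
  B: (8/26) * 1 = 8/26
  D: (8/26) * 3 = 24/26
Sum = (5 + 12 + 18 + 8 + 24)/26 = 67/26

L = 67/26 = 2.5769 bits/symbol


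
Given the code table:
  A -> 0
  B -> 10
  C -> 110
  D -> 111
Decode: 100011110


Decoding:
10 -> B
0 -> A
0 -> A
111 -> D
10 -> B


Result: BAADB


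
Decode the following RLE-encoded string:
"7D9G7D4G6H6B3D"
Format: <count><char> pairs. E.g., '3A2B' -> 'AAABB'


Expanding each <count><char> pair:
  7D -> 'DDDDDDD'
  9G -> 'GGGGGGGGG'
  7D -> 'DDDDDDD'
  4G -> 'GGGG'
  6H -> 'HHHHHH'
  6B -> 'BBBBBB'
  3D -> 'DDD'

Decoded = DDDDDDDGGGGGGGGGDDDDDDDGGGGHHHHHHBBBBBBDDD


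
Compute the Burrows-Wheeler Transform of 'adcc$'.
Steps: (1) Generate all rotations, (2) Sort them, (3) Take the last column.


Rotations (sorted):
  0: $adcc -> last char: c
  1: adcc$ -> last char: $
  2: c$adc -> last char: c
  3: cc$ad -> last char: d
  4: dcc$a -> last char: a


BWT = c$cda


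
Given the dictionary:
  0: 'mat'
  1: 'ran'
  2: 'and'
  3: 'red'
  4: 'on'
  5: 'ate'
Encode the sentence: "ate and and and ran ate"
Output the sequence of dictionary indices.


Look up each word in the dictionary:
  'ate' -> 5
  'and' -> 2
  'and' -> 2
  'and' -> 2
  'ran' -> 1
  'ate' -> 5

Encoded: [5, 2, 2, 2, 1, 5]


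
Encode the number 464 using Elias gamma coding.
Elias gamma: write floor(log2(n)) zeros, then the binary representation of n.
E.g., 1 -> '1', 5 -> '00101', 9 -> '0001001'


num_bits = floor(log2(464)) + 1 = 9
leading_zeros = num_bits - 1 = 8
binary(464) = 111010000

Elias gamma(464) = '00000000' + '111010000' = 00000000111010000 (17 bits)


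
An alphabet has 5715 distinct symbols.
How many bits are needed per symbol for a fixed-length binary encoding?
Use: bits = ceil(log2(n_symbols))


log2(5715) = 12.4805
Bracket: 2^12 = 4096 < 5715 <= 2^13 = 8192
So ceil(log2(5715)) = 13

bits = ceil(log2(5715)) = ceil(12.4805) = 13 bits


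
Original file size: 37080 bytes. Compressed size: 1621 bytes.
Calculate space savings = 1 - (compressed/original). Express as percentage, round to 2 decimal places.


ratio = compressed/original = 1621/37080 = 0.043716
savings = 1 - ratio = 1 - 0.043716 = 0.956284
as a percentage: 0.956284 * 100 = 95.63%

Space savings = 1 - 1621/37080 = 95.63%


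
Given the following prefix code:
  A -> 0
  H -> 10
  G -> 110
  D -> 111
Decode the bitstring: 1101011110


Decoding step by step:
Bits 110 -> G
Bits 10 -> H
Bits 111 -> D
Bits 10 -> H


Decoded message: GHDH


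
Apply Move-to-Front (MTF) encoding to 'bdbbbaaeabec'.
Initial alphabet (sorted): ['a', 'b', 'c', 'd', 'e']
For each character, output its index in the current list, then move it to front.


MTF encoding:
'b': index 1 in ['a', 'b', 'c', 'd', 'e'] -> ['b', 'a', 'c', 'd', 'e']
'd': index 3 in ['b', 'a', 'c', 'd', 'e'] -> ['d', 'b', 'a', 'c', 'e']
'b': index 1 in ['d', 'b', 'a', 'c', 'e'] -> ['b', 'd', 'a', 'c', 'e']
'b': index 0 in ['b', 'd', 'a', 'c', 'e'] -> ['b', 'd', 'a', 'c', 'e']
'b': index 0 in ['b', 'd', 'a', 'c', 'e'] -> ['b', 'd', 'a', 'c', 'e']
'a': index 2 in ['b', 'd', 'a', 'c', 'e'] -> ['a', 'b', 'd', 'c', 'e']
'a': index 0 in ['a', 'b', 'd', 'c', 'e'] -> ['a', 'b', 'd', 'c', 'e']
'e': index 4 in ['a', 'b', 'd', 'c', 'e'] -> ['e', 'a', 'b', 'd', 'c']
'a': index 1 in ['e', 'a', 'b', 'd', 'c'] -> ['a', 'e', 'b', 'd', 'c']
'b': index 2 in ['a', 'e', 'b', 'd', 'c'] -> ['b', 'a', 'e', 'd', 'c']
'e': index 2 in ['b', 'a', 'e', 'd', 'c'] -> ['e', 'b', 'a', 'd', 'c']
'c': index 4 in ['e', 'b', 'a', 'd', 'c'] -> ['c', 'e', 'b', 'a', 'd']


Output: [1, 3, 1, 0, 0, 2, 0, 4, 1, 2, 2, 4]


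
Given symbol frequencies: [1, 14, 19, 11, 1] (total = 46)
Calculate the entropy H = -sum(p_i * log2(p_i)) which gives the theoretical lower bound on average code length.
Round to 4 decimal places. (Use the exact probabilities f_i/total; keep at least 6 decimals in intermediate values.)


Per-symbol terms -p_i * log2(p_i) with p_i = f_i/46:
  p = 1/46 = 0.021739: log2(p) = -5.523562, -p*log2(p) = 0.120077
  p = 14/46 = 0.304348: log2(p) = -1.716207, -p*log2(p) = 0.522324
  p = 19/46 = 0.413043: log2(p) = -1.275634, -p*log2(p) = 0.526892
  p = 11/46 = 0.239130: log2(p) = -2.064130, -p*log2(p) = 0.493596
  p = 1/46 = 0.021739: log2(p) = -5.523562, -p*log2(p) = 0.120077
H = 0.120077 + 0.522324 + 0.526892 + 0.493596 + 0.120077 = 1.782966

H = 1.783 bits/symbol


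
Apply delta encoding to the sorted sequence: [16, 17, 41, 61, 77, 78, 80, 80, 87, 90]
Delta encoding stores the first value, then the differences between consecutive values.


First value: 16
Deltas:
  17 - 16 = 1
  41 - 17 = 24
  61 - 41 = 20
  77 - 61 = 16
  78 - 77 = 1
  80 - 78 = 2
  80 - 80 = 0
  87 - 80 = 7
  90 - 87 = 3


Delta encoded: [16, 1, 24, 20, 16, 1, 2, 0, 7, 3]


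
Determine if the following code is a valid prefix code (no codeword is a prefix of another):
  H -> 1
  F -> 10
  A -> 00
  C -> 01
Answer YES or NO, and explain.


Checking each pair (does one codeword prefix another?):
  H='1' vs F='10': prefix -- VIOLATION

NO -- this is NOT a valid prefix code. H (1) is a prefix of F (10).


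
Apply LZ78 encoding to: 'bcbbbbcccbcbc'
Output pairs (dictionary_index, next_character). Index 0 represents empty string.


LZ78 encoding steps:
Dictionary: {0: ''}
Step 1: w='' (idx 0), next='b' -> output (0, 'b'), add 'b' as idx 1
Step 2: w='' (idx 0), next='c' -> output (0, 'c'), add 'c' as idx 2
Step 3: w='b' (idx 1), next='b' -> output (1, 'b'), add 'bb' as idx 3
Step 4: w='bb' (idx 3), next='c' -> output (3, 'c'), add 'bbc' as idx 4
Step 5: w='c' (idx 2), next='c' -> output (2, 'c'), add 'cc' as idx 5
Step 6: w='b' (idx 1), next='c' -> output (1, 'c'), add 'bc' as idx 6
Step 7: w='bc' (idx 6), end of input -> output (6, '')


Encoded: [(0, 'b'), (0, 'c'), (1, 'b'), (3, 'c'), (2, 'c'), (1, 'c'), (6, '')]


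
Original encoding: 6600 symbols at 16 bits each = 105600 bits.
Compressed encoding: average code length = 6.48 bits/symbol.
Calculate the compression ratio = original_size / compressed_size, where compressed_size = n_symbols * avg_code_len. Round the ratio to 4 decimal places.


original_size = n_symbols * orig_bits = 6600 * 16 = 105600 bits
compressed_size = n_symbols * avg_code_len = 6600 * 6.48 = 42768.0 bits
ratio = original_size / compressed_size = 105600 / 42768.0 = 2.4691

Compression ratio = 2.4691


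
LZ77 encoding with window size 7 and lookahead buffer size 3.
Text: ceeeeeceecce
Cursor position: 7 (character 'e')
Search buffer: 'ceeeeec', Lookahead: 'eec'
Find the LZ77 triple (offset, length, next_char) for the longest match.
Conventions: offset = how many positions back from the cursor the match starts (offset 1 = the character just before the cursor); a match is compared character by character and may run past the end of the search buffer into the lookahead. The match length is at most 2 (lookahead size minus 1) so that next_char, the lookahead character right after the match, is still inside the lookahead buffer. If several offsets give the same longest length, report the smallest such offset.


Try each offset into the search buffer:
  offset=1 (pos 6, char 'c'): match length 0
  offset=2 (pos 5, char 'e'): match length 1
  offset=3 (pos 4, char 'e'): match length 2
  offset=4 (pos 3, char 'e'): match length 2
  offset=5 (pos 2, char 'e'): match length 2
  offset=6 (pos 1, char 'e'): match length 2
  offset=7 (pos 0, char 'c'): match length 0
Longest match has length 2, found at offsets 3, 4, 5, 6; take the smallest, offset 3.
next_char = character at position 7 + 2 = 9 -> 'c'

Best match: offset=3, length=2 (matching 'ee' starting at position 4)
LZ77 triple: (3, 2, 'c')
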